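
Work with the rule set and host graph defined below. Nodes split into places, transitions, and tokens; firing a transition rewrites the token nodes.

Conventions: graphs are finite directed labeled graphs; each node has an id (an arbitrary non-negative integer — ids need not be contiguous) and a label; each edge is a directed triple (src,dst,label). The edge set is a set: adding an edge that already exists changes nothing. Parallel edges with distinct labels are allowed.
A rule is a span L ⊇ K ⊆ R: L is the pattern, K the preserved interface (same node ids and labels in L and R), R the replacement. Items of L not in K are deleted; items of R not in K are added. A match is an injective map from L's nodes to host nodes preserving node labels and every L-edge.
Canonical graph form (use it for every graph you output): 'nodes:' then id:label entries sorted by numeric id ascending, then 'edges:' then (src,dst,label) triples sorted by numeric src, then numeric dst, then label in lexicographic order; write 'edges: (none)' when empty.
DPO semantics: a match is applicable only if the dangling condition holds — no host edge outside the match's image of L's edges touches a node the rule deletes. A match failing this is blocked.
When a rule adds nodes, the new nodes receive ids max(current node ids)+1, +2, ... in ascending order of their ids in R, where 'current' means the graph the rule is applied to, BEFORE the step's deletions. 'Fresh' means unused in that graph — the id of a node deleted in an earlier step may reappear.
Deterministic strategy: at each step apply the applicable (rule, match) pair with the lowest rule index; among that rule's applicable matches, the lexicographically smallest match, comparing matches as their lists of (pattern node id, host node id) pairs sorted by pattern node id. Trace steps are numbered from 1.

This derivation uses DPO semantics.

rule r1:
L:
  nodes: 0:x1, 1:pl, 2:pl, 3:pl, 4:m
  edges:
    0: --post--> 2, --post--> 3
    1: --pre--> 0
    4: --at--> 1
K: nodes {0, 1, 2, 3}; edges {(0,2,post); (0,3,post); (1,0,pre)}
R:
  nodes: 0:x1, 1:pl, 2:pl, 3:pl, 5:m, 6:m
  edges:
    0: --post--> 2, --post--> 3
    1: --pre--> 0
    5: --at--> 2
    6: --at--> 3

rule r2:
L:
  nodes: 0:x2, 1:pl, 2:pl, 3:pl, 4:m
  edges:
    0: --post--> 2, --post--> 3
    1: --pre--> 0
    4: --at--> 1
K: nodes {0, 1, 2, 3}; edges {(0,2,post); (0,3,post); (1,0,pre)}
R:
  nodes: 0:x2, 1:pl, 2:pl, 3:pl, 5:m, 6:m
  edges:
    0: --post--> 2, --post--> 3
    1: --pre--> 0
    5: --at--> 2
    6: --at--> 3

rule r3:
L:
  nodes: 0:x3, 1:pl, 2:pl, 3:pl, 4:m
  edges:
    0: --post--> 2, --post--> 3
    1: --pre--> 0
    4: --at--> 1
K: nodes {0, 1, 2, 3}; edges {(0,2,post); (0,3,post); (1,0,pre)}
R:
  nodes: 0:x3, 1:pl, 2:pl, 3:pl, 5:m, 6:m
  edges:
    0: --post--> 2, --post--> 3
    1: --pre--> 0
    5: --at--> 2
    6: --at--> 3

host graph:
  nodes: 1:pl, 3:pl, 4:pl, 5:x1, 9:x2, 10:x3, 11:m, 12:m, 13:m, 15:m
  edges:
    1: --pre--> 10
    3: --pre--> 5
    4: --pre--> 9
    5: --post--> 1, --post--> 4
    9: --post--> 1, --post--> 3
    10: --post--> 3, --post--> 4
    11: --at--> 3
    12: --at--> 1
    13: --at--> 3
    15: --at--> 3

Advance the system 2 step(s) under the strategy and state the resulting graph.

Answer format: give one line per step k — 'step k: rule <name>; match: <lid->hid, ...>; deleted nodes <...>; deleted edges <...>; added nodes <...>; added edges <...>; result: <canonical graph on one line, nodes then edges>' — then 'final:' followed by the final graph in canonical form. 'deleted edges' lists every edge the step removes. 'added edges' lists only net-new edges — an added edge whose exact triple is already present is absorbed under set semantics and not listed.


step 1: rule r1; match: 0->5, 1->3, 2->1, 3->4, 4->11; deleted nodes 11; deleted edges (11,3,at); added nodes 16, 17; added edges (16,1,at); (17,4,at); result: nodes: 1:pl, 3:pl, 4:pl, 5:x1, 9:x2, 10:x3, 12:m, 13:m, 15:m, 16:m, 17:m edges: (1,10,pre); (3,5,pre); (4,9,pre); (5,1,post); (5,4,post); (9,1,post); (9,3,post); (10,3,post); (10,4,post); (12,1,at); (13,3,at); (15,3,at); (16,1,at); (17,4,at)
step 2: rule r1; match: 0->5, 1->3, 2->1, 3->4, 4->13; deleted nodes 13; deleted edges (13,3,at); added nodes 18, 19; added edges (18,1,at); (19,4,at); result: nodes: 1:pl, 3:pl, 4:pl, 5:x1, 9:x2, 10:x3, 12:m, 15:m, 16:m, 17:m, 18:m, 19:m edges: (1,10,pre); (3,5,pre); (4,9,pre); (5,1,post); (5,4,post); (9,1,post); (9,3,post); (10,3,post); (10,4,post); (12,1,at); (15,3,at); (16,1,at); (17,4,at); (18,1,at); (19,4,at)
final:
nodes: 1:pl, 3:pl, 4:pl, 5:x1, 9:x2, 10:x3, 12:m, 15:m, 16:m, 17:m, 18:m, 19:m
edges: (1,10,pre); (3,5,pre); (4,9,pre); (5,1,post); (5,4,post); (9,1,post); (9,3,post); (10,3,post); (10,4,post); (12,1,at); (15,3,at); (16,1,at); (17,4,at); (18,1,at); (19,4,at)


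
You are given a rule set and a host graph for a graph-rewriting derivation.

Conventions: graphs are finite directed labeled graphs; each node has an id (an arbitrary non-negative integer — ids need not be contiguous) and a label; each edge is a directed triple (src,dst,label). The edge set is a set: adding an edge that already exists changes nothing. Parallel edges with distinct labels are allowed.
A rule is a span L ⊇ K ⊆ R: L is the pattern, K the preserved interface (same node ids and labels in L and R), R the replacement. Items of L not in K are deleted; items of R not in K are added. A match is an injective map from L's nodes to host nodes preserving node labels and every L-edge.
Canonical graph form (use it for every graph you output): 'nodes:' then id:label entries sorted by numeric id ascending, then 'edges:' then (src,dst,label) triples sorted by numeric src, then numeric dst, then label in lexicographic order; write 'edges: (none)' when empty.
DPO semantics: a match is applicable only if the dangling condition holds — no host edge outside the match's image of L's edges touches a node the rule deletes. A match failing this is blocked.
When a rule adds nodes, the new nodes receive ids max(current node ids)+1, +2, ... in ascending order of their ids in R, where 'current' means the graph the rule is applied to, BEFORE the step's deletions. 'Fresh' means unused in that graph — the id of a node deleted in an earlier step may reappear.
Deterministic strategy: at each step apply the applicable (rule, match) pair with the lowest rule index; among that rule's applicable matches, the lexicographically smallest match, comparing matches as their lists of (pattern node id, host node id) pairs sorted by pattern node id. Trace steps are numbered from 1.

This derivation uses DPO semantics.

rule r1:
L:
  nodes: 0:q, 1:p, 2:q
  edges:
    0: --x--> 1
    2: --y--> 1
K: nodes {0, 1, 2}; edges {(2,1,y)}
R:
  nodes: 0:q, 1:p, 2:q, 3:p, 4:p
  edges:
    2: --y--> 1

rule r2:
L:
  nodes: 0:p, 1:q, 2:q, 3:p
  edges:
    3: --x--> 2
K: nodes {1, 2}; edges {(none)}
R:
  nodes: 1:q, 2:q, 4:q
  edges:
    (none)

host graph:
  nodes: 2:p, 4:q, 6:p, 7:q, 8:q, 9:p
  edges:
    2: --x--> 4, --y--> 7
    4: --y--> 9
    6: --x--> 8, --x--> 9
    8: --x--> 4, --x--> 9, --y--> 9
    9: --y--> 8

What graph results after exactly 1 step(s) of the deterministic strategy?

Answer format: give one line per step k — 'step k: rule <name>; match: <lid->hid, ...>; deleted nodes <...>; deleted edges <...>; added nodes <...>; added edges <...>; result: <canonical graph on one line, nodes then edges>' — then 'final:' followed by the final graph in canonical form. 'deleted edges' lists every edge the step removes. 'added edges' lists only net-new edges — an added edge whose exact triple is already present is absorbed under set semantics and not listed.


step 1: rule r1; match: 0->8, 1->9, 2->4; deleted nodes (none); deleted edges (8,9,x); added nodes 10, 11; added edges (none); result: nodes: 2:p, 4:q, 6:p, 7:q, 8:q, 9:p, 10:p, 11:p edges: (2,4,x); (2,7,y); (4,9,y); (6,8,x); (6,9,x); (8,4,x); (8,9,y); (9,8,y)
final:
nodes: 2:p, 4:q, 6:p, 7:q, 8:q, 9:p, 10:p, 11:p
edges: (2,4,x); (2,7,y); (4,9,y); (6,8,x); (6,9,x); (8,4,x); (8,9,y); (9,8,y)


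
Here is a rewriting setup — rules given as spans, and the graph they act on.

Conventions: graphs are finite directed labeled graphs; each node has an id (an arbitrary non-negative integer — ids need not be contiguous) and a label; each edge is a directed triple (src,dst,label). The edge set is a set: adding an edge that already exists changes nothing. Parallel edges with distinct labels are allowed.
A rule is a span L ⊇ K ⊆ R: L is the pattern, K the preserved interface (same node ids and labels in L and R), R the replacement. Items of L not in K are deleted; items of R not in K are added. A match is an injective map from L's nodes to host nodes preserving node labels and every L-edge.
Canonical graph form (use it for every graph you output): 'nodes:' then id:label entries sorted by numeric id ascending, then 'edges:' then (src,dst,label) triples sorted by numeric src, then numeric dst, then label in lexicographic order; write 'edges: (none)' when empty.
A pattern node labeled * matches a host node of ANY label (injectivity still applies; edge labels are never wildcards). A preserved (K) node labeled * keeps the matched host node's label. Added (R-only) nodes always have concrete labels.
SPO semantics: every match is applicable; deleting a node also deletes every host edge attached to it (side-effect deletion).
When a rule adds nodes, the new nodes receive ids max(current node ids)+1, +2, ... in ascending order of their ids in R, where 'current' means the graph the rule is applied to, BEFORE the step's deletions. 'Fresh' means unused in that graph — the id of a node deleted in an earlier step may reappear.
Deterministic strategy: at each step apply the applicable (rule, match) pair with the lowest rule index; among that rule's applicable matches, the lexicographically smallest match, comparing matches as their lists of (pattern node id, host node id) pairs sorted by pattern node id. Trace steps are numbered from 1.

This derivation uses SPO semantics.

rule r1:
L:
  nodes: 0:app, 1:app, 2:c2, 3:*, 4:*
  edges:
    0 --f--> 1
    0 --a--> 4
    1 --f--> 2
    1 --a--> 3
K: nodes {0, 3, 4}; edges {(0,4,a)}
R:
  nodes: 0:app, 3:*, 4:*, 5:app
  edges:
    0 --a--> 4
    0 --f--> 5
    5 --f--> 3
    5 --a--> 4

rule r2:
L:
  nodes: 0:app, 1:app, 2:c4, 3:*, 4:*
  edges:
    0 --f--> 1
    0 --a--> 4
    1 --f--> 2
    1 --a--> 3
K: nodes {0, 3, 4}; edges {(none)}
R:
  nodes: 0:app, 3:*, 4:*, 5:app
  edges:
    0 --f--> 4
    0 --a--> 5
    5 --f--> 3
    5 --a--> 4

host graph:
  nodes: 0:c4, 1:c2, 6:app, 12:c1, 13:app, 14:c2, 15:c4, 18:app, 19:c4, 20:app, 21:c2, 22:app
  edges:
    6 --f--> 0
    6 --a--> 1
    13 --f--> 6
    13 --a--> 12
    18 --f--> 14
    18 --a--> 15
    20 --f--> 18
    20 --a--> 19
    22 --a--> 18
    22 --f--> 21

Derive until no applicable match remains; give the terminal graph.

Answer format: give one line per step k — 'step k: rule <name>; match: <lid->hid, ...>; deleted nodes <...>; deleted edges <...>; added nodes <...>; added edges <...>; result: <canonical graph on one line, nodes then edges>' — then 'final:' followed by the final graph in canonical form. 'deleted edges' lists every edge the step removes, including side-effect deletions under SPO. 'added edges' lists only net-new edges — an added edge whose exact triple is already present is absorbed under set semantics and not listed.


step 1: rule r1; match: 0->20, 1->18, 2->14, 3->15, 4->19; deleted nodes 14, 18; deleted edges (18,14,f); (18,15,a); (20,18,f); (22,18,a); added nodes 23; added edges (20,23,f); (23,15,f); (23,19,a); result: nodes: 0:c4, 1:c2, 6:app, 12:c1, 13:app, 15:c4, 19:c4, 20:app, 21:c2, 22:app, 23:app edges: (6,0,f); (6,1,a); (13,6,f); (13,12,a); (20,19,a); (20,23,f); (22,21,f); (23,15,f); (23,19,a)
step 2: rule r2; match: 0->13, 1->6, 2->0, 3->1, 4->12; deleted nodes 0, 6; deleted edges (6,0,f); (6,1,a); (13,6,f); (13,12,a); added nodes 24; added edges (13,12,f); (13,24,a); (24,1,f); (24,12,a); result: nodes: 1:c2, 12:c1, 13:app, 15:c4, 19:c4, 20:app, 21:c2, 22:app, 23:app, 24:app edges: (13,12,f); (13,24,a); (20,19,a); (20,23,f); (22,21,f); (23,15,f); (23,19,a); (24,1,f); (24,12,a)
final:
nodes: 1:c2, 12:c1, 13:app, 15:c4, 19:c4, 20:app, 21:c2, 22:app, 23:app, 24:app
edges: (13,12,f); (13,24,a); (20,19,a); (20,23,f); (22,21,f); (23,15,f); (23,19,a); (24,1,f); (24,12,a)


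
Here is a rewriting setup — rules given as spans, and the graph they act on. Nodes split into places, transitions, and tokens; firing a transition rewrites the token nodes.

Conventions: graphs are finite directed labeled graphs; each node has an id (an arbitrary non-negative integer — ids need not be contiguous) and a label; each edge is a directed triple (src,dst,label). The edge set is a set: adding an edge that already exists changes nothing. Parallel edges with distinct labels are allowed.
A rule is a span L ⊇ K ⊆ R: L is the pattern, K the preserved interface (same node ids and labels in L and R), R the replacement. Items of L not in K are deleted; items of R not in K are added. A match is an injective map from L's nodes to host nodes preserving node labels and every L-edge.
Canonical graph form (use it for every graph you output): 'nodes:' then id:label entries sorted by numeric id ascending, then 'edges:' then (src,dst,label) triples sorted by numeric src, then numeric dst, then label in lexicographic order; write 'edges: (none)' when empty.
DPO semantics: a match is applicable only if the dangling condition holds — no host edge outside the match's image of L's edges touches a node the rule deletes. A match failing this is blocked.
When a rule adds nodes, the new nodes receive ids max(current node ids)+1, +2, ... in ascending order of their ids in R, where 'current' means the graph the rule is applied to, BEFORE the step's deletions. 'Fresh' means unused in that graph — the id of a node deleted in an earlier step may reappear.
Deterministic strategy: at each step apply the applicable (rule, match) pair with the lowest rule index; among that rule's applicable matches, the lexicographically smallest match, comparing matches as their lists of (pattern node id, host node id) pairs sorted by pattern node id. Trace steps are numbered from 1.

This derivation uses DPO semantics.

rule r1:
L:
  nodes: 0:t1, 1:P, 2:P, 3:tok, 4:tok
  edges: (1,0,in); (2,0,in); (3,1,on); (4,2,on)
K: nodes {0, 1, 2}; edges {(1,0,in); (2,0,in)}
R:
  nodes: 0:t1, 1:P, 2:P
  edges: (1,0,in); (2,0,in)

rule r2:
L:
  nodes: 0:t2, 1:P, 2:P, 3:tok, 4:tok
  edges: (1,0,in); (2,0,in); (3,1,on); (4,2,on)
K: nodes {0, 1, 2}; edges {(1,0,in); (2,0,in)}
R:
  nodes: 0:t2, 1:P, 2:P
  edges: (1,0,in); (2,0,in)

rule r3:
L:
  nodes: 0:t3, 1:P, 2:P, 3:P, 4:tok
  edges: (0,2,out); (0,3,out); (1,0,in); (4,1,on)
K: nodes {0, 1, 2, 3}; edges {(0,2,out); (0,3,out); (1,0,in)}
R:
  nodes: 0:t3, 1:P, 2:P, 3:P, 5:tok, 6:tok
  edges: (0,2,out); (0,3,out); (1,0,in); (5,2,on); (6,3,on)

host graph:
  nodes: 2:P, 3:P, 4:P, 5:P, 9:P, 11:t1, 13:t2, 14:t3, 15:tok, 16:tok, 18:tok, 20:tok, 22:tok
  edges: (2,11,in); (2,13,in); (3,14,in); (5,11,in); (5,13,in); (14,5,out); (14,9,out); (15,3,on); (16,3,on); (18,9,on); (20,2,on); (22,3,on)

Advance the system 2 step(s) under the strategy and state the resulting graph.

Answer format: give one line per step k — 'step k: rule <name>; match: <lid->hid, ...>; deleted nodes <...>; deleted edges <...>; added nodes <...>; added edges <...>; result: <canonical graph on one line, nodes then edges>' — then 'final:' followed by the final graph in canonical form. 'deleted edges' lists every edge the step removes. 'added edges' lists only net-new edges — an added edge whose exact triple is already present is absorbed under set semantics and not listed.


step 1: rule r3; match: 0->14, 1->3, 2->5, 3->9, 4->15; deleted nodes 15; deleted edges (15,3,on); added nodes 23, 24; added edges (23,5,on); (24,9,on); result: nodes: 2:P, 3:P, 4:P, 5:P, 9:P, 11:t1, 13:t2, 14:t3, 16:tok, 18:tok, 20:tok, 22:tok, 23:tok, 24:tok edges: (2,11,in); (2,13,in); (3,14,in); (5,11,in); (5,13,in); (14,5,out); (14,9,out); (16,3,on); (18,9,on); (20,2,on); (22,3,on); (23,5,on); (24,9,on)
step 2: rule r1; match: 0->11, 1->2, 2->5, 3->20, 4->23; deleted nodes 20, 23; deleted edges (20,2,on); (23,5,on); added nodes (none); added edges (none); result: nodes: 2:P, 3:P, 4:P, 5:P, 9:P, 11:t1, 13:t2, 14:t3, 16:tok, 18:tok, 22:tok, 24:tok edges: (2,11,in); (2,13,in); (3,14,in); (5,11,in); (5,13,in); (14,5,out); (14,9,out); (16,3,on); (18,9,on); (22,3,on); (24,9,on)
final:
nodes: 2:P, 3:P, 4:P, 5:P, 9:P, 11:t1, 13:t2, 14:t3, 16:tok, 18:tok, 22:tok, 24:tok
edges: (2,11,in); (2,13,in); (3,14,in); (5,11,in); (5,13,in); (14,5,out); (14,9,out); (16,3,on); (18,9,on); (22,3,on); (24,9,on)


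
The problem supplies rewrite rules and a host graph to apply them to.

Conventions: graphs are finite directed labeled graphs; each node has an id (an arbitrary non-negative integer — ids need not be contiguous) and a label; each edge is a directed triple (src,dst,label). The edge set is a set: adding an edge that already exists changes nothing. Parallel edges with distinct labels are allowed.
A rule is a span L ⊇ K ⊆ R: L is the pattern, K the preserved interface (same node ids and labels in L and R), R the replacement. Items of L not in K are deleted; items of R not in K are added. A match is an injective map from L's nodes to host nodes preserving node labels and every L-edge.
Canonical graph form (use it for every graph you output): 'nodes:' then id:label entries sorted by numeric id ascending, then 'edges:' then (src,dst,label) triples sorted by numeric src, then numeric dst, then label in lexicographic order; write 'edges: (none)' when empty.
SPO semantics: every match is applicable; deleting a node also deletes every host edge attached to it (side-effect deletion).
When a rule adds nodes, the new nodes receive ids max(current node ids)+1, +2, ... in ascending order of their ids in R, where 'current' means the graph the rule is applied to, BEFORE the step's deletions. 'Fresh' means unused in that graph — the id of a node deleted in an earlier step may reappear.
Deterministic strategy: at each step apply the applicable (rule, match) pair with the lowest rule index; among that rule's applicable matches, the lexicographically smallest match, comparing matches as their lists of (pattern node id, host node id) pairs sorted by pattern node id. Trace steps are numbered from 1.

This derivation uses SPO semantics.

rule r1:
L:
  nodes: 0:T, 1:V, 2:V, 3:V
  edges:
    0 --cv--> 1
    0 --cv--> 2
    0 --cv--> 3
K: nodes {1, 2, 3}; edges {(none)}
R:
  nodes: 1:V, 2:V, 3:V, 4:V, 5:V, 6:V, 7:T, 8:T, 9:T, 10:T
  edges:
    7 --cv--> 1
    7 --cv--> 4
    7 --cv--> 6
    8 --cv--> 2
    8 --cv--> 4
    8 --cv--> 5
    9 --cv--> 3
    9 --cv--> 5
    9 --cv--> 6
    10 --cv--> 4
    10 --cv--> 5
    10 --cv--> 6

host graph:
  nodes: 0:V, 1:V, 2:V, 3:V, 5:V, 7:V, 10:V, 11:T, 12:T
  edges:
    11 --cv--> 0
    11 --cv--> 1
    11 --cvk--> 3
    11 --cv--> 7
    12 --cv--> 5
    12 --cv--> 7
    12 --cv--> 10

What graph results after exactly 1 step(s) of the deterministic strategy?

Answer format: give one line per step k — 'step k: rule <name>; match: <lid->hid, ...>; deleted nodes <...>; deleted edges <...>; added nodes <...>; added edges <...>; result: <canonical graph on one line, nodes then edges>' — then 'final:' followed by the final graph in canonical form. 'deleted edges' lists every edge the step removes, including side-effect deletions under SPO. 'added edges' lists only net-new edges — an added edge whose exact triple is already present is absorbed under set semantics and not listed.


step 1: rule r1; match: 0->11, 1->0, 2->1, 3->7; deleted nodes 11; deleted edges (11,0,cv); (11,1,cv); (11,3,cvk); (11,7,cv); added nodes 13, 14, 15, 16, 17, 18, 19; added edges (16,0,cv); (16,13,cv); (16,15,cv); (17,1,cv); (17,13,cv); (17,14,cv); (18,7,cv); (18,14,cv); (18,15,cv); (19,13,cv); (19,14,cv); (19,15,cv); result: nodes: 0:V, 1:V, 2:V, 3:V, 5:V, 7:V, 10:V, 12:T, 13:V, 14:V, 15:V, 16:T, 17:T, 18:T, 19:T edges: (12,5,cv); (12,7,cv); (12,10,cv); (16,0,cv); (16,13,cv); (16,15,cv); (17,1,cv); (17,13,cv); (17,14,cv); (18,7,cv); (18,14,cv); (18,15,cv); (19,13,cv); (19,14,cv); (19,15,cv)
final:
nodes: 0:V, 1:V, 2:V, 3:V, 5:V, 7:V, 10:V, 12:T, 13:V, 14:V, 15:V, 16:T, 17:T, 18:T, 19:T
edges: (12,5,cv); (12,7,cv); (12,10,cv); (16,0,cv); (16,13,cv); (16,15,cv); (17,1,cv); (17,13,cv); (17,14,cv); (18,7,cv); (18,14,cv); (18,15,cv); (19,13,cv); (19,14,cv); (19,15,cv)


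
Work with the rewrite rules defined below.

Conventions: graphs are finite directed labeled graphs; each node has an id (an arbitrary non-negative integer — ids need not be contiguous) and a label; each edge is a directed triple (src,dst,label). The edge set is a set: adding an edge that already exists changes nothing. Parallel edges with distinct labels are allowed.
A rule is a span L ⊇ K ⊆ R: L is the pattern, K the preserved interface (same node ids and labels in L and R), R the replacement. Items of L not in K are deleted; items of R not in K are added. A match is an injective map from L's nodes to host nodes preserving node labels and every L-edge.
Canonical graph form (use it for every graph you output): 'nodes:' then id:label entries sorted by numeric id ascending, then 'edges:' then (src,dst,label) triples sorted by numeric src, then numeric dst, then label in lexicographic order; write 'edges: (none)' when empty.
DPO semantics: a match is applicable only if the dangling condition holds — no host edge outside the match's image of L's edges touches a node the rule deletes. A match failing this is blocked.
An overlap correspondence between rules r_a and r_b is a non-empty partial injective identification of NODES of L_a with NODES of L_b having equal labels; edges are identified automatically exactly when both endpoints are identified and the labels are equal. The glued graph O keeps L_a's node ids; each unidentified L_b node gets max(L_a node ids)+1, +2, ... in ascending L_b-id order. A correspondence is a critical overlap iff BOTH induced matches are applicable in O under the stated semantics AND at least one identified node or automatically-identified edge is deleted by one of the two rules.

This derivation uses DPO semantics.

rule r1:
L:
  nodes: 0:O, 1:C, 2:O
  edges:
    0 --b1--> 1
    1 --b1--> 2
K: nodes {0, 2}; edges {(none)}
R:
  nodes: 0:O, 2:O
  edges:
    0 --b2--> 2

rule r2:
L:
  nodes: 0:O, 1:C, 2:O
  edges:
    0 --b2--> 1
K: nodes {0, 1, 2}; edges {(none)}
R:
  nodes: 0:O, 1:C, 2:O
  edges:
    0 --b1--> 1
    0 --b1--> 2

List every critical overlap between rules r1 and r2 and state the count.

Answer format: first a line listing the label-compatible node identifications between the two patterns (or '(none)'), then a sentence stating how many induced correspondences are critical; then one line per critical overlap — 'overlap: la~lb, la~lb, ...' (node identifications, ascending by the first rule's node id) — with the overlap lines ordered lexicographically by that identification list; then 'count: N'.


label-compatible node identifications between L(r1) and L(r2): 0~0, 0~2, 1~1, 2~0, 2~2
0 of the induced correspondences are critical overlaps of r1 and r2.
count: 0


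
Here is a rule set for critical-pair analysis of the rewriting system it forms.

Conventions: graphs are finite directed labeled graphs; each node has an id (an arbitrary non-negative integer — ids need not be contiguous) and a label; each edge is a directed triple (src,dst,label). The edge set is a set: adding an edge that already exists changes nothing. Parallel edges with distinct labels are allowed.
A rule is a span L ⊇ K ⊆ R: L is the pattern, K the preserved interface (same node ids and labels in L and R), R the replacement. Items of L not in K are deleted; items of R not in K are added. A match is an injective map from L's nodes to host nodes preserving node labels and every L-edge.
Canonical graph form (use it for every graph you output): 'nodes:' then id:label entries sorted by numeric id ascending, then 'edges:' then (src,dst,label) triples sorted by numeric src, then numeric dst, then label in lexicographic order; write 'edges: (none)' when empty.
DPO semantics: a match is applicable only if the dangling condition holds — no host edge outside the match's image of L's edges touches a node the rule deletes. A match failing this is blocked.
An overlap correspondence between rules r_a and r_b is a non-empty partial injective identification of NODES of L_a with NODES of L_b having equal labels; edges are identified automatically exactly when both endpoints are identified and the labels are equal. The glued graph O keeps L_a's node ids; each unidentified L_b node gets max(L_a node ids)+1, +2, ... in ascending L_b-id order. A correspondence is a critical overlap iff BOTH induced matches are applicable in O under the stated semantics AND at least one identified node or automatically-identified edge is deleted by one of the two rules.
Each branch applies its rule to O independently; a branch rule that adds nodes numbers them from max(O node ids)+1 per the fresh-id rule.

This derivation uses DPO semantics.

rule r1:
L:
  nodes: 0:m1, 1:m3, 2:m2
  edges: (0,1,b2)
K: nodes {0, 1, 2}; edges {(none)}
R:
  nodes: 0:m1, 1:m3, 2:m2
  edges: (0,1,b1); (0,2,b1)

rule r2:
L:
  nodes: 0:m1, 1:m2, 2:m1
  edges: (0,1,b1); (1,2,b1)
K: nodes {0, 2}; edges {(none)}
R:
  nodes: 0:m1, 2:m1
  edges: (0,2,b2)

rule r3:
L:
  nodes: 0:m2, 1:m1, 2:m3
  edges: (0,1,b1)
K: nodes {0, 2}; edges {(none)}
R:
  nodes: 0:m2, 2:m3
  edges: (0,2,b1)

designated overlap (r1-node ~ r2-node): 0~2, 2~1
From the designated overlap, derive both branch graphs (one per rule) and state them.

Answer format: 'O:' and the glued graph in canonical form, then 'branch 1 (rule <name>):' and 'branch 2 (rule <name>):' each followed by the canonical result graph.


O:
nodes: 0:m1, 1:m3, 2:m2, 3:m1
edges: (0,1,b2); (2,0,b1); (3,2,b1)
branch 1 (rule r1):
nodes: 0:m1, 1:m3, 2:m2, 3:m1
edges: (0,1,b1); (0,2,b1); (2,0,b1); (3,2,b1)
branch 2 (rule r2):
nodes: 0:m1, 1:m3, 3:m1
edges: (0,1,b2); (3,0,b2)


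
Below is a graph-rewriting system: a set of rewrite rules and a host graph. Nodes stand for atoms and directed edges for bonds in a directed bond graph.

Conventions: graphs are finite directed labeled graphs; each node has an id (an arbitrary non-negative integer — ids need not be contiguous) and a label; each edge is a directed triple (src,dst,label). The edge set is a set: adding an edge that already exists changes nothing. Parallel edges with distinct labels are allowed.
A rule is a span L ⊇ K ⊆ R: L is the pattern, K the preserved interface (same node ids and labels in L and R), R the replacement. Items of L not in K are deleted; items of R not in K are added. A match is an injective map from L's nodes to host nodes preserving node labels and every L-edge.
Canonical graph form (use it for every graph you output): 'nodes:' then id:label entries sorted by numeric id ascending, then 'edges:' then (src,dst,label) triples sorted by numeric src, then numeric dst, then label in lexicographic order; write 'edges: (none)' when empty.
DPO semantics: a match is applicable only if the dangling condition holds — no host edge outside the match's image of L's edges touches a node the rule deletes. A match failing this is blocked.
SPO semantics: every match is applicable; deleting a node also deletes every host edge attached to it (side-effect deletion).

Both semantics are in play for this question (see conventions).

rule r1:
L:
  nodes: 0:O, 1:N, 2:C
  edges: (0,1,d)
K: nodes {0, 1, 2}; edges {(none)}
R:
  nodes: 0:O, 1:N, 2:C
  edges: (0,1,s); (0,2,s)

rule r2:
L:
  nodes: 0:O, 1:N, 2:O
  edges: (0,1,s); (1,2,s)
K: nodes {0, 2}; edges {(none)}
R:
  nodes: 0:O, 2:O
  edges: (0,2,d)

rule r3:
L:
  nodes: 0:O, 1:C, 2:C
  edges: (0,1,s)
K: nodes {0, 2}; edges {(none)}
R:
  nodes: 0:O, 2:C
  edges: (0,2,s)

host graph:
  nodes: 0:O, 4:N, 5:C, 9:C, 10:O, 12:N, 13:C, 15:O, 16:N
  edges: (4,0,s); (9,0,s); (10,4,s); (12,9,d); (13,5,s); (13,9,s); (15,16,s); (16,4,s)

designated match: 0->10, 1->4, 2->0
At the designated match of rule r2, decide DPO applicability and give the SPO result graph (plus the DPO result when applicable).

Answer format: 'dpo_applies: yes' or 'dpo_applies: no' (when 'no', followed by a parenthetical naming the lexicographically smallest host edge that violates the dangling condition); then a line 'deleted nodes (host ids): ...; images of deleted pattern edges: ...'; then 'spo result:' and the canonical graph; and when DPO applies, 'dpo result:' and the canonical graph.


dpo_applies: no
(the rule deletes node 4, which keeps host edge (16,4,s) outside the match image — the dangling condition fails, DPO blocks; SPO proceeds and side-deletes such edges)
deleted nodes (host ids): 4; images of deleted pattern edges: (4,0,s); (10,4,s)
spo result:
nodes: 0:O, 5:C, 9:C, 10:O, 12:N, 13:C, 15:O, 16:N
edges: (9,0,s); (10,0,d); (12,9,d); (13,5,s); (13,9,s); (15,16,s)


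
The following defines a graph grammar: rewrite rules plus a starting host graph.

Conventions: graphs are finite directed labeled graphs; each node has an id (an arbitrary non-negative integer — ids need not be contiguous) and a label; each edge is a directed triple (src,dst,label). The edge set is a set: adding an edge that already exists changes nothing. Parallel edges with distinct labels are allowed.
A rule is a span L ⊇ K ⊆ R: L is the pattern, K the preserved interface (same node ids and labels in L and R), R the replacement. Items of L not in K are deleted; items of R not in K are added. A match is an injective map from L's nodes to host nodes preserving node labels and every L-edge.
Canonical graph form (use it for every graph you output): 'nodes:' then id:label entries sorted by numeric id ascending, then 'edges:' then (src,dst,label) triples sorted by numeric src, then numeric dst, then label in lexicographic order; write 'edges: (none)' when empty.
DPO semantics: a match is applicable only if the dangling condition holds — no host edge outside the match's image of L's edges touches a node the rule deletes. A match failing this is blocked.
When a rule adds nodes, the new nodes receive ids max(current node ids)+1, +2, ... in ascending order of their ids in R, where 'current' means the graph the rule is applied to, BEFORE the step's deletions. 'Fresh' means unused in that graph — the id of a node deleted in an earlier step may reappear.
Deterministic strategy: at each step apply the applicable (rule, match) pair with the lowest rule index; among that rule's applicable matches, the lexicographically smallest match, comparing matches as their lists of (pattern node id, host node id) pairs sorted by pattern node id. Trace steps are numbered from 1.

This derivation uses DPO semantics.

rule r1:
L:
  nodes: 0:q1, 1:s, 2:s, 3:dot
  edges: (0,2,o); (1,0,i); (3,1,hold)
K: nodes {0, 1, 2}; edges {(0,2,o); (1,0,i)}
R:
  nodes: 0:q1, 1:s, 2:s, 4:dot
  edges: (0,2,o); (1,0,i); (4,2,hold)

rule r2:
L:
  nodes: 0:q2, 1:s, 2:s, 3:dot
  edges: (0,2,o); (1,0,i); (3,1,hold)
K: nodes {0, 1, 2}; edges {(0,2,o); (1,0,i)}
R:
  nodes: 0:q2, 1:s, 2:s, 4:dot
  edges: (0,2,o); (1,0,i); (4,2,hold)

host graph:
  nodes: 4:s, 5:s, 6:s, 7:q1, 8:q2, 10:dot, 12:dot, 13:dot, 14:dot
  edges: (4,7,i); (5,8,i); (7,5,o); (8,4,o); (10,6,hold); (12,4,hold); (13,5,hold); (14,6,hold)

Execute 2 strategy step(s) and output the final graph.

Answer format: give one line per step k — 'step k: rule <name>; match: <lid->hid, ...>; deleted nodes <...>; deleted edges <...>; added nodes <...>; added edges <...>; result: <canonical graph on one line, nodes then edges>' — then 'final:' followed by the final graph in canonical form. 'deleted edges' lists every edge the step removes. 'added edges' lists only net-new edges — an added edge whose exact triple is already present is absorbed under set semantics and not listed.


step 1: rule r1; match: 0->7, 1->4, 2->5, 3->12; deleted nodes 12; deleted edges (12,4,hold); added nodes 15; added edges (15,5,hold); result: nodes: 4:s, 5:s, 6:s, 7:q1, 8:q2, 10:dot, 13:dot, 14:dot, 15:dot edges: (4,7,i); (5,8,i); (7,5,o); (8,4,o); (10,6,hold); (13,5,hold); (14,6,hold); (15,5,hold)
step 2: rule r2; match: 0->8, 1->5, 2->4, 3->13; deleted nodes 13; deleted edges (13,5,hold); added nodes 16; added edges (16,4,hold); result: nodes: 4:s, 5:s, 6:s, 7:q1, 8:q2, 10:dot, 14:dot, 15:dot, 16:dot edges: (4,7,i); (5,8,i); (7,5,o); (8,4,o); (10,6,hold); (14,6,hold); (15,5,hold); (16,4,hold)
final:
nodes: 4:s, 5:s, 6:s, 7:q1, 8:q2, 10:dot, 14:dot, 15:dot, 16:dot
edges: (4,7,i); (5,8,i); (7,5,o); (8,4,o); (10,6,hold); (14,6,hold); (15,5,hold); (16,4,hold)


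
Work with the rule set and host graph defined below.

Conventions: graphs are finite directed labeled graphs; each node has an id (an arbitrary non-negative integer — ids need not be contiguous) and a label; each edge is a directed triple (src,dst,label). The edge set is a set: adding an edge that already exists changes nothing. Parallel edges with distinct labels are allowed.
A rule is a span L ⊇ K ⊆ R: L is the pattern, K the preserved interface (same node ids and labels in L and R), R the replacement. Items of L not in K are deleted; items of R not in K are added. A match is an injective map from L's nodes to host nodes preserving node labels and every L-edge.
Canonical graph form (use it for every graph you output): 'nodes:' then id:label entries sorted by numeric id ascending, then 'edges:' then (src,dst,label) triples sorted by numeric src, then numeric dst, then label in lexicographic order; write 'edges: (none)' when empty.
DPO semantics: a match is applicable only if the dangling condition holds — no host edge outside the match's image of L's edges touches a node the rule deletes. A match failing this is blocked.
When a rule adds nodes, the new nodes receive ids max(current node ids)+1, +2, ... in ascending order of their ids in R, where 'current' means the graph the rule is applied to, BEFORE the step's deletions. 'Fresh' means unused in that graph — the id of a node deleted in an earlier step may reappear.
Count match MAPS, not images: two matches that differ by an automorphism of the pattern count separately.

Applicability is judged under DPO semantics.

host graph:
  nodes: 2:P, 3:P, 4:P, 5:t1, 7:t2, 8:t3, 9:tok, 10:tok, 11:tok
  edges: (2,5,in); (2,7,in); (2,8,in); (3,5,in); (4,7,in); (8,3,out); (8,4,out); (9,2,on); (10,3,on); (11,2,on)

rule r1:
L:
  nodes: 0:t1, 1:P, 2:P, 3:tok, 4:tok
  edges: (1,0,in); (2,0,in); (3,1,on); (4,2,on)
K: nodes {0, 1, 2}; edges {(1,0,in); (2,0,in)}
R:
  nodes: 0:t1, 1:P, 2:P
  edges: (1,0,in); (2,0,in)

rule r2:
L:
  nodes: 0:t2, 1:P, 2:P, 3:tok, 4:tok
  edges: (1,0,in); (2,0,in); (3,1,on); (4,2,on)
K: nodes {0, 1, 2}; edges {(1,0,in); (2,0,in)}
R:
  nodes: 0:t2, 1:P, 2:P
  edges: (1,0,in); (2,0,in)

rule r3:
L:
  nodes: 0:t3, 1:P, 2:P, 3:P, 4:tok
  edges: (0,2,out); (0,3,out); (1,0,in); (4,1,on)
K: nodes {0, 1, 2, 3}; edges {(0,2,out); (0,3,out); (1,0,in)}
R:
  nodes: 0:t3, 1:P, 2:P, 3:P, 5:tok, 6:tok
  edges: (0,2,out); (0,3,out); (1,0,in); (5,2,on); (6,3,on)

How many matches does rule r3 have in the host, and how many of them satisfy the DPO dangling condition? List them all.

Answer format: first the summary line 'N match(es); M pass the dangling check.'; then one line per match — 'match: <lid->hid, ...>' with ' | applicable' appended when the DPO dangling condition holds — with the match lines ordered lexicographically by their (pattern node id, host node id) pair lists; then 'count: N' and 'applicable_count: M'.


4 match(es); 4 pass the dangling check.
match: 0->8, 1->2, 2->3, 3->4, 4->9 | applicable
match: 0->8, 1->2, 2->3, 3->4, 4->11 | applicable
match: 0->8, 1->2, 2->4, 3->3, 4->9 | applicable
match: 0->8, 1->2, 2->4, 3->3, 4->11 | applicable
count: 4
applicable_count: 4


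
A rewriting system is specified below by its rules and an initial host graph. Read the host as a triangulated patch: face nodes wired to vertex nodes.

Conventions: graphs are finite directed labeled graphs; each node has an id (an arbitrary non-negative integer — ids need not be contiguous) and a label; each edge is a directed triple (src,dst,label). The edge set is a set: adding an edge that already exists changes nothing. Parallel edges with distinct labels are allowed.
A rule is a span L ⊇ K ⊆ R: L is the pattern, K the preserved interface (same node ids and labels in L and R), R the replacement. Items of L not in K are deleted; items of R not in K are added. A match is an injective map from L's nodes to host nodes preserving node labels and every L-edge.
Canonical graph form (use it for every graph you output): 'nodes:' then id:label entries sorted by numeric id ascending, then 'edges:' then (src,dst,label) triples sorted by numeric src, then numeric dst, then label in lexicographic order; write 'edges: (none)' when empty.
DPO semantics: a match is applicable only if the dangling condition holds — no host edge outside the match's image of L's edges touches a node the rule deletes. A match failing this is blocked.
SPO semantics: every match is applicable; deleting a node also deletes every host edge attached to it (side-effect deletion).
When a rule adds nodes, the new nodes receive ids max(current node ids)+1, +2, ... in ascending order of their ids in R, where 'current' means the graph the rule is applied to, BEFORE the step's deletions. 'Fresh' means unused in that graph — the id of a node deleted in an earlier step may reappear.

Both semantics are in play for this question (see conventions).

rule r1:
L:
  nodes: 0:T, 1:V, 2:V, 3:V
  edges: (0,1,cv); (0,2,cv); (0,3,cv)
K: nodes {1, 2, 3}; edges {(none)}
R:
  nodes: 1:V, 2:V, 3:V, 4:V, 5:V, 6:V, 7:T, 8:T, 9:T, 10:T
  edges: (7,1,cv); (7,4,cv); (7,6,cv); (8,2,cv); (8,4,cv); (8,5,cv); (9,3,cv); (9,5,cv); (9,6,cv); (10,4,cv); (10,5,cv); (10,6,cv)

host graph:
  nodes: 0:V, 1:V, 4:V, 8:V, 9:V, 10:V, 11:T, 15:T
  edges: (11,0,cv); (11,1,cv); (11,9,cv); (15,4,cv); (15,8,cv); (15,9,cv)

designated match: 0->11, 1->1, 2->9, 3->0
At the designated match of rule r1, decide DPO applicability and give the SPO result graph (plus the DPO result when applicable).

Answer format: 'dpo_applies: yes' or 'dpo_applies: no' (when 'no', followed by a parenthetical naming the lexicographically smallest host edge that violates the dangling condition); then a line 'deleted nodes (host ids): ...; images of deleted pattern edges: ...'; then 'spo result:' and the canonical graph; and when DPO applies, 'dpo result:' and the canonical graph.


dpo_applies: yes
deleted nodes (host ids): 11; images of deleted pattern edges: (11,0,cv); (11,1,cv); (11,9,cv)
spo result:
nodes: 0:V, 1:V, 4:V, 8:V, 9:V, 10:V, 15:T, 16:V, 17:V, 18:V, 19:T, 20:T, 21:T, 22:T
edges: (15,4,cv); (15,8,cv); (15,9,cv); (19,1,cv); (19,16,cv); (19,18,cv); (20,9,cv); (20,16,cv); (20,17,cv); (21,0,cv); (21,17,cv); (21,18,cv); (22,16,cv); (22,17,cv); (22,18,cv)
dpo result:
nodes: 0:V, 1:V, 4:V, 8:V, 9:V, 10:V, 15:T, 16:V, 17:V, 18:V, 19:T, 20:T, 21:T, 22:T
edges: (15,4,cv); (15,8,cv); (15,9,cv); (19,1,cv); (19,16,cv); (19,18,cv); (20,9,cv); (20,16,cv); (20,17,cv); (21,0,cv); (21,17,cv); (21,18,cv); (22,16,cv); (22,17,cv); (22,18,cv)


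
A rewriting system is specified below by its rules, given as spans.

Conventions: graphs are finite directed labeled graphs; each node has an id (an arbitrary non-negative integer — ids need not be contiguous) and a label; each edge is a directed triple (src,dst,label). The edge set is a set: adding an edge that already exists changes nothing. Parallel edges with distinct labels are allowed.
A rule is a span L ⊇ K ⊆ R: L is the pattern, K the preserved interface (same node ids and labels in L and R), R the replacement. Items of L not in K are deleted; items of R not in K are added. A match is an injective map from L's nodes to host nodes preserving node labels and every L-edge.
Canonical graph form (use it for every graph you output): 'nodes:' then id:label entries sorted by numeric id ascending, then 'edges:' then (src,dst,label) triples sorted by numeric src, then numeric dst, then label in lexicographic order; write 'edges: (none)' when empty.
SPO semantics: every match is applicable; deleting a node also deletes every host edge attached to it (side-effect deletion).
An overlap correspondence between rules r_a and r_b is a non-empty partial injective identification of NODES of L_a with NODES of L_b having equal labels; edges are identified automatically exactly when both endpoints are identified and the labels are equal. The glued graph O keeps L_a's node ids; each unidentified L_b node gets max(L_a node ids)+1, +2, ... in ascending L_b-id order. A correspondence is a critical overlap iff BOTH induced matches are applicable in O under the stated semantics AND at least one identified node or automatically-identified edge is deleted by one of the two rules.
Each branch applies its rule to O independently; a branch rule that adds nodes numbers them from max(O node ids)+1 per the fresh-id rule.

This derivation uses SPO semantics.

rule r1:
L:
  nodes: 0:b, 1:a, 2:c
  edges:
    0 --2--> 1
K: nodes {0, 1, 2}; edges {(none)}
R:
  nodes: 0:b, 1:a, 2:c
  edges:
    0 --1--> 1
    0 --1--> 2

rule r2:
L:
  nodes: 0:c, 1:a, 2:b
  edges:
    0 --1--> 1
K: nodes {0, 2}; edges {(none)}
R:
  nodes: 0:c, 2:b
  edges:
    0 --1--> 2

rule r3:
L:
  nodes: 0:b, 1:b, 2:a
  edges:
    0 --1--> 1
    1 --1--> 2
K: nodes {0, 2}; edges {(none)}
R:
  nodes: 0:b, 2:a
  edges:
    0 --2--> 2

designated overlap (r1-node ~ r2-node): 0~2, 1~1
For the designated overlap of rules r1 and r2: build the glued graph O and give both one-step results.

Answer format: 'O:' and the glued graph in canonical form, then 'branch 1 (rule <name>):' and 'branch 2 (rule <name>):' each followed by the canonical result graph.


O:
nodes: 0:b, 1:a, 2:c, 3:c
edges: (0,1,2); (3,1,1)
branch 1 (rule r1):
nodes: 0:b, 1:a, 2:c, 3:c
edges: (0,1,1); (0,2,1); (3,1,1)
branch 2 (rule r2):
nodes: 0:b, 2:c, 3:c
edges: (3,0,1)
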